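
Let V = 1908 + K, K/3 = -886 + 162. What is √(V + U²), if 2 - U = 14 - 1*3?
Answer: I*√183 ≈ 13.528*I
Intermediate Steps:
U = -9 (U = 2 - (14 - 1*3) = 2 - (14 - 3) = 2 - 1*11 = 2 - 11 = -9)
K = -2172 (K = 3*(-886 + 162) = 3*(-724) = -2172)
V = -264 (V = 1908 - 2172 = -264)
√(V + U²) = √(-264 + (-9)²) = √(-264 + 81) = √(-183) = I*√183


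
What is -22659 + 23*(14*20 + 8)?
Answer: -16035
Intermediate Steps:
-22659 + 23*(14*20 + 8) = -22659 + 23*(280 + 8) = -22659 + 23*288 = -22659 + 6624 = -16035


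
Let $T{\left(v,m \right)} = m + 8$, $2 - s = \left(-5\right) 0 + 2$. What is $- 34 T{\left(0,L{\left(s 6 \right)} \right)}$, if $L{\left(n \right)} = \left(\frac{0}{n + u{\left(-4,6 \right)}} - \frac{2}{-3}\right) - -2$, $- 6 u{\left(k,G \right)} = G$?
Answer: $- \frac{1088}{3} \approx -362.67$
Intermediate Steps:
$s = 0$ ($s = 2 - \left(\left(-5\right) 0 + 2\right) = 2 - \left(0 + 2\right) = 2 - 2 = 0$)
$u{\left(k,G \right)} = - \frac{G}{6}$
$L{\left(n \right)} = \frac{8}{3}$ ($L{\left(n \right)} = \left(\frac{0}{n - 1} - \frac{2}{-3}\right) - -2 = \left(\frac{0}{n - 1} - - \frac{2}{3}\right) + 2 = \left(\frac{0}{-1 + n} + \frac{2}{3}\right) + 2 = \left(0 + \frac{2}{3}\right) + 2 = \frac{2}{3} + 2 = \frac{8}{3}$)
$T{\left(v,m \right)} = 8 + m$
$- 34 T{\left(0,L{\left(s 6 \right)} \right)} = - 34 \left(8 + \frac{8}{3}\right) = \left(-34\right) \frac{32}{3} = - \frac{1088}{3}$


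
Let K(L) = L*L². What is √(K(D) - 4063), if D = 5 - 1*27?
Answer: I*√14711 ≈ 121.29*I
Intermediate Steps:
D = -22 (D = 5 - 27 = -22)
K(L) = L³
√(K(D) - 4063) = √((-22)³ - 4063) = √(-10648 - 4063) = √(-14711) = I*√14711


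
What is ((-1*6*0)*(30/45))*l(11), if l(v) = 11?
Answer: 0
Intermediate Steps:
((-1*6*0)*(30/45))*l(11) = ((-1*6*0)*(30/45))*11 = ((-6*0)*(30*(1/45)))*11 = (0*(2/3))*11 = 0*11 = 0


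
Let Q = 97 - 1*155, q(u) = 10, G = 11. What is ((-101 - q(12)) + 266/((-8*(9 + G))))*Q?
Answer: 261377/40 ≈ 6534.4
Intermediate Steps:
Q = -58 (Q = 97 - 155 = -58)
((-101 - q(12)) + 266/((-8*(9 + G))))*Q = ((-101 - 1*10) + 266/((-8*(9 + 11))))*(-58) = ((-101 - 10) + 266/((-8*20)))*(-58) = (-111 + 266/(-160))*(-58) = (-111 + 266*(-1/160))*(-58) = (-111 - 133/80)*(-58) = -9013/80*(-58) = 261377/40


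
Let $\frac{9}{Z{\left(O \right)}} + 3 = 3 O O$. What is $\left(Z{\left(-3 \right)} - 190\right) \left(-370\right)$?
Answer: $\frac{280645}{4} \approx 70161.0$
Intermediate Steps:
$Z{\left(O \right)} = \frac{9}{-3 + 3 O^{2}}$ ($Z{\left(O \right)} = \frac{9}{-3 + 3 O O} = \frac{9}{-3 + 3 O^{2}}$)
$\left(Z{\left(-3 \right)} - 190\right) \left(-370\right) = \left(\frac{3}{-1 + \left(-3\right)^{2}} - 190\right) \left(-370\right) = \left(\frac{3}{-1 + 9} - 190\right) \left(-370\right) = \left(\frac{3}{8} - 190\right) \left(-370\right) = \left(- \frac{1517}{8}\right) \left(-370\right) = \frac{280645}{4}$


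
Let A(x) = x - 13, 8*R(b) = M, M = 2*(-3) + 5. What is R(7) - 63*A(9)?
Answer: 2015/8 ≈ 251.88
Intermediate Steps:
M = -1 (M = -6 + 5 = -1)
R(b) = -⅛ (R(b) = (⅛)*(-1) = -⅛)
A(x) = -13 + x
R(7) - 63*A(9) = -⅛ - 63*(-13 + 9) = -⅛ - 63*(-4) = -⅛ + 252 = 2015/8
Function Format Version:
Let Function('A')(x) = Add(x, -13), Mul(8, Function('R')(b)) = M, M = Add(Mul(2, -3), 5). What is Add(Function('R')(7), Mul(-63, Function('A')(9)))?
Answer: Rational(2015, 8) ≈ 251.88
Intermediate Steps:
M = -1 (M = Add(-6, 5) = -1)
Function('R')(b) = Rational(-1, 8) (Function('R')(b) = Mul(Rational(1, 8), -1) = Rational(-1, 8))
Function('A')(x) = Add(-13, x)
Add(Function('R')(7), Mul(-63, Function('A')(9))) = Add(Rational(-1, 8), Mul(-63, Add(-13, 9))) = Add(Rational(-1, 8), Mul(-63, -4)) = Add(Rational(-1, 8), 252) = Rational(2015, 8)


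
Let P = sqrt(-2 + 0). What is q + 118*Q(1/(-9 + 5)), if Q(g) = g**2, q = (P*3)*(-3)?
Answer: 59/8 - 9*I*sqrt(2) ≈ 7.375 - 12.728*I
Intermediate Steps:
P = I*sqrt(2) (P = sqrt(-2) = I*sqrt(2) ≈ 1.4142*I)
q = -9*I*sqrt(2) (q = ((I*sqrt(2))*3)*(-3) = (3*I*sqrt(2))*(-3) = -9*I*sqrt(2) ≈ -12.728*I)
q + 118*Q(1/(-9 + 5)) = -9*I*sqrt(2) + 118*(1/(-9 + 5))**2 = -9*I*sqrt(2) + 118*(1/(-4))**2 = -9*I*sqrt(2) + 118*(-1/4)**2 = -9*I*sqrt(2) + 118*(1/16) = -9*I*sqrt(2) + 59/8 = 59/8 - 9*I*sqrt(2)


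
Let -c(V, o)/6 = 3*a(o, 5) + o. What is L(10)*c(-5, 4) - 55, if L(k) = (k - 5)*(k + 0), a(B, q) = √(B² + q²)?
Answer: -1255 - 900*√41 ≈ -7017.8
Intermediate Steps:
c(V, o) = -18*√(25 + o²) - 6*o (c(V, o) = -6*(3*√(o² + 5²) + o) = -6*(3*√(o² + 25) + o) = -6*(3*√(25 + o²) + o) = -6*(o + 3*√(25 + o²)) = -18*√(25 + o²) - 6*o)
L(k) = k*(-5 + k) (L(k) = (-5 + k)*k = k*(-5 + k))
L(10)*c(-5, 4) - 55 = (10*(-5 + 10))*(-18*√(25 + 4²) - 6*4) - 55 = (10*5)*(-18*√(25 + 16) - 24) - 55 = 50*(-18*√41 - 24) - 55 = 50*(-24 - 18*√41) - 55 = (-1200 - 900*√41) - 55 = -1255 - 900*√41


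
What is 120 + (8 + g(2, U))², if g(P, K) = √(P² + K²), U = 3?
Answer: 197 + 16*√13 ≈ 254.69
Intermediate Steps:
g(P, K) = √(K² + P²)
120 + (8 + g(2, U))² = 120 + (8 + √(3² + 2²))² = 120 + (8 + √(9 + 4))² = 120 + (8 + √13)²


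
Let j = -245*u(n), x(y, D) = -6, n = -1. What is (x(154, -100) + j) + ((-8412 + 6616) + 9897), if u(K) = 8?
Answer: 6135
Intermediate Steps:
j = -1960 (j = -245*8 = -1960)
(x(154, -100) + j) + ((-8412 + 6616) + 9897) = (-6 - 1960) + ((-8412 + 6616) + 9897) = -1966 + (-1796 + 9897) = -1966 + 8101 = 6135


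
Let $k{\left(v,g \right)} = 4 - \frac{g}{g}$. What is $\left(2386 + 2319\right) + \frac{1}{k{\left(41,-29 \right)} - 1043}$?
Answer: $\frac{4893199}{1040} \approx 4705.0$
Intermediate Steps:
$k{\left(v,g \right)} = 3$ ($k{\left(v,g \right)} = 4 - 1 = 3$)
$\left(2386 + 2319\right) + \frac{1}{k{\left(41,-29 \right)} - 1043} = \left(2386 + 2319\right) + \frac{1}{3 - 1043} = 4705 + \frac{1}{-1040} = 4705 - \frac{1}{1040} = \frac{4893199}{1040}$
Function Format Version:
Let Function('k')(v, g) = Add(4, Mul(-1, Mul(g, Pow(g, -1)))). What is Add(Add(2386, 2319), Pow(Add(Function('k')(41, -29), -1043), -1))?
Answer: Rational(4893199, 1040) ≈ 4705.0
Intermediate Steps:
Function('k')(v, g) = 3 (Function('k')(v, g) = Add(4, Mul(-1, 1)) = Add(4, -1) = 3)
Add(Add(2386, 2319), Pow(Add(Function('k')(41, -29), -1043), -1)) = Add(Add(2386, 2319), Pow(Add(3, -1043), -1)) = Add(4705, Pow(-1040, -1)) = Add(4705, Rational(-1, 1040)) = Rational(4893199, 1040)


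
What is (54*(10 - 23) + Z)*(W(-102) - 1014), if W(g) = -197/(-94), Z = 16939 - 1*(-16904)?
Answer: -3152338779/94 ≈ -3.3536e+7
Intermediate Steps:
Z = 33843 (Z = 16939 + 16904 = 33843)
W(g) = 197/94 (W(g) = -197*(-1/94) = 197/94)
(54*(10 - 23) + Z)*(W(-102) - 1014) = (54*(10 - 23) + 33843)*(197/94 - 1014) = (54*(-13) + 33843)*(-95119/94) = (-702 + 33843)*(-95119/94) = 33141*(-95119/94) = -3152338779/94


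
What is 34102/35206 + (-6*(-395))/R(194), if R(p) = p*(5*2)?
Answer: 7479805/3414982 ≈ 2.1903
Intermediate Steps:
R(p) = 10*p (R(p) = p*10 = 10*p)
34102/35206 + (-6*(-395))/R(194) = 34102/35206 + (-6*(-395))/((10*194)) = 34102*(1/35206) + 2370/1940 = 17051/17603 + 2370*(1/1940) = 17051/17603 + 237/194 = 7479805/3414982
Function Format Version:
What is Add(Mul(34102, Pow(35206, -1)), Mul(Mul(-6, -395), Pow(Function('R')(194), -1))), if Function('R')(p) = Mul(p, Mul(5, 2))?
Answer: Rational(7479805, 3414982) ≈ 2.1903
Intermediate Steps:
Function('R')(p) = Mul(10, p) (Function('R')(p) = Mul(p, 10) = Mul(10, p))
Add(Mul(34102, Pow(35206, -1)), Mul(Mul(-6, -395), Pow(Function('R')(194), -1))) = Add(Mul(34102, Pow(35206, -1)), Mul(Mul(-6, -395), Pow(Mul(10, 194), -1))) = Add(Mul(34102, Rational(1, 35206)), Mul(2370, Pow(1940, -1))) = Add(Rational(17051, 17603), Mul(2370, Rational(1, 1940))) = Add(Rational(17051, 17603), Rational(237, 194)) = Rational(7479805, 3414982)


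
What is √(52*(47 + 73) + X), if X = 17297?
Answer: √23537 ≈ 153.42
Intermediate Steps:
√(52*(47 + 73) + X) = √(52*(47 + 73) + 17297) = √(52*120 + 17297) = √(6240 + 17297) = √23537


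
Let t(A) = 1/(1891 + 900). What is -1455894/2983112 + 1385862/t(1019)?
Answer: 524477306345655/135596 ≈ 3.8679e+9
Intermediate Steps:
t(A) = 1/2791
-1455894/2983112 + 1385862/t(1019) = -1455894/2983112 + 1385862/(1/2791) = -1455894*1/2983112 + 1385862*2791 = -66177/135596 + 3867940842 = 524477306345655/135596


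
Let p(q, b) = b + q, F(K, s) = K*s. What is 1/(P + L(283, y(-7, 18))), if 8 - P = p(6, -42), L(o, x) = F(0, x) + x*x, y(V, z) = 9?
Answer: 1/125 ≈ 0.0080000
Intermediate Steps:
L(o, x) = x² (L(o, x) = 0*x + x*x = 0 + x² = x²)
P = 44 (P = 8 - (-42 + 6) = 8 - 1*(-36) = 8 + 36 = 44)
1/(P + L(283, y(-7, 18))) = 1/(44 + 9²) = 1/(44 + 81) = 1/125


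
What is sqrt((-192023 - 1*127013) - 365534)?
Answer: I*sqrt(684570) ≈ 827.39*I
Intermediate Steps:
sqrt((-192023 - 1*127013) - 365534) = sqrt((-192023 - 127013) - 365534) = sqrt(-319036 - 365534) = sqrt(-684570) = I*sqrt(684570)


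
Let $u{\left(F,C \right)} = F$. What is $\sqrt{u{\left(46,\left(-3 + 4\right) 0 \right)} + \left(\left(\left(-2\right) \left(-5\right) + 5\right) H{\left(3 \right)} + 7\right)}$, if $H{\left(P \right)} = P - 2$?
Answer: $2 \sqrt{17} \approx 8.2462$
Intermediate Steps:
$H{\left(P \right)} = -2 + P$ ($H{\left(P \right)} = P - 2 = -2 + P$)
$\sqrt{u{\left(46,\left(-3 + 4\right) 0 \right)} + \left(\left(\left(-2\right) \left(-5\right) + 5\right) H{\left(3 \right)} + 7\right)} = \sqrt{46 + \left(\left(\left(-2\right) \left(-5\right) + 5\right) \left(-2 + 3\right) + 7\right)} = \sqrt{46 + \left(\left(10 + 5\right) 1 + 7\right)} = \sqrt{46 + \left(15 \cdot 1 + 7\right)} = \sqrt{46 + \left(15 + 7\right)} = \sqrt{46 + 22} = \sqrt{68} = 2 \sqrt{17}$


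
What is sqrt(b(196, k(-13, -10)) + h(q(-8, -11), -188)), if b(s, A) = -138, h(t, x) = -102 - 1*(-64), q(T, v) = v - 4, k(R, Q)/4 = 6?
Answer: 4*I*sqrt(11) ≈ 13.266*I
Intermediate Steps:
k(R, Q) = 24 (k(R, Q) = 4*6 = 24)
q(T, v) = -4 + v
h(t, x) = -38 (h(t, x) = -102 + 64 = -38)
sqrt(b(196, k(-13, -10)) + h(q(-8, -11), -188)) = sqrt(-138 - 38) = sqrt(-176) = 4*I*sqrt(11)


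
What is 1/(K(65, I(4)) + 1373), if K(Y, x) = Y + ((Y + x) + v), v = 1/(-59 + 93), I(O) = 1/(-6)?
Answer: 51/76646 ≈ 0.00066540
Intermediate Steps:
I(O) = -⅙
v = 1/34 ≈ 0.029412
K(Y, x) = 1/34 + x + 2*Y (K(Y, x) = Y + ((Y + x) + 1/34) = Y + (1/34 + Y + x) = 1/34 + x + 2*Y)
1/(K(65, I(4)) + 1373) = 1/((1/34 - ⅙ + 2*65) + 1373) = 1/((1/34 - ⅙ + 130) + 1373) = 1/(6623/51 + 1373) = 1/(76646/51) = 51/76646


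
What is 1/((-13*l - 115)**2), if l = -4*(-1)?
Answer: 1/27889 ≈ 3.5856e-5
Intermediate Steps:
l = 4
1/((-13*l - 115)**2) = 1/((-13*4 - 115)**2) = 1/((-52 - 115)**2) = 1/((-167)**2) = 1/27889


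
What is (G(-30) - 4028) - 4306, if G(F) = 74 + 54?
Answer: -8206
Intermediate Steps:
G(F) = 128
(G(-30) - 4028) - 4306 = (128 - 4028) - 4306 = -3900 - 4306 = -8206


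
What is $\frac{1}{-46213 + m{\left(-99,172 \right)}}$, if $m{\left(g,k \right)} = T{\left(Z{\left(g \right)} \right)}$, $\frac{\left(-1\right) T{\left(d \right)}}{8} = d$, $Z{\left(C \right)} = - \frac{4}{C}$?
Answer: $- \frac{99}{4575119} \approx -2.1639 \cdot 10^{-5}$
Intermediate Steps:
$T{\left(d \right)} = - 8 d$
$m{\left(g,k \right)} = \frac{32}{g}$ ($m{\left(g,k \right)} = - 8 \left(- \frac{4}{g}\right) = \frac{32}{g}$)
$\frac{1}{-46213 + m{\left(-99,172 \right)}} = \frac{1}{-46213 + \frac{32}{-99}} = \frac{1}{-46213 + 32 \left(- \frac{1}{99}\right)} = \frac{1}{-46213 - \frac{32}{99}} = \frac{1}{- \frac{4575119}{99}} = - \frac{99}{4575119}$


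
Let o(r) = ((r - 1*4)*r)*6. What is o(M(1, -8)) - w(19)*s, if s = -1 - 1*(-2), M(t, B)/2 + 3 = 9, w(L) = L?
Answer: 557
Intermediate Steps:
M(t, B) = 12 (M(t, B) = -6 + 2*9 = -6 + 18 = 12)
s = 1 (s = -1 + 2 = 1)
o(r) = 6*r*(-4 + r) (o(r) = ((r - 4)*r)*6 = ((-4 + r)*r)*6 = (r*(-4 + r))*6 = 6*r*(-4 + r))
o(M(1, -8)) - w(19)*s = 6*12*(-4 + 12) - 19 = 6*12*8 - 1*19 = 576 - 19 = 557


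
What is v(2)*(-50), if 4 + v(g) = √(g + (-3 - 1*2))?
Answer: 200 - 50*I*√3 ≈ 200.0 - 86.603*I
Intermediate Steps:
v(g) = -4 + √(-5 + g) (v(g) = -4 + √(g + (-3 - 1*2)) = -4 + √(g + (-3 - 2)) = -4 + √(g - 5) = -4 + √(-5 + g))
v(2)*(-50) = (-4 + √(-5 + 2))*(-50) = (-4 + √(-3))*(-50) = (-4 + I*√3)*(-50) = 200 - 50*I*√3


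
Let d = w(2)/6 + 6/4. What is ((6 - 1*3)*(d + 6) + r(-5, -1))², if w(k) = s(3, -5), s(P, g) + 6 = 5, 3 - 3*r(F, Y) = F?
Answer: 5476/9 ≈ 608.44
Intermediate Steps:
r(F, Y) = 1 - F/3
s(P, g) = -1 (s(P, g) = -6 + 5 = -1)
w(k) = -1
d = 4/3 (d = -1/6 + 6/4 = -1*⅙ + 6*(¼) = -⅙ + 3/2 = 4/3 ≈ 1.3333)
((6 - 1*3)*(d + 6) + r(-5, -1))² = ((6 - 1*3)*(4/3 + 6) + (1 - ⅓*(-5)))² = ((6 - 3)*(22/3) + (1 + 5/3))² = (3*(22/3) + 8/3)² = (22 + 8/3)² = (74/3)² = 5476/9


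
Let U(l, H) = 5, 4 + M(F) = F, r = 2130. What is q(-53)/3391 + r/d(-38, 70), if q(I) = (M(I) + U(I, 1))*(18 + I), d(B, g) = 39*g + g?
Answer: 1231883/949480 ≈ 1.2974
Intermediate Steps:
M(F) = -4 + F
d(B, g) = 40*g
q(I) = (1 + I)*(18 + I) (q(I) = ((-4 + I) + 5)*(18 + I) = (1 + I)*(18 + I))
q(-53)/3391 + r/d(-38, 70) = (18 + (-53)² + 19*(-53))/3391 + 2130/((40*70)) = (18 + 2809 - 1007)*(1/3391) + 2130/2800 = 1820*(1/3391) + 2130*(1/2800) = 1820/3391 + 213/280 = 1231883/949480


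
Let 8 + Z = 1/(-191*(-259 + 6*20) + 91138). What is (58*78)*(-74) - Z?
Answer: -39397841617/117687 ≈ -3.3477e+5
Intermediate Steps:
Z = -941495/117687 (Z = -8 + 1/(-191*(-259 + 6*20) + 91138) = -8 + 1/(-191*(-259 + 120) + 91138) = -8 + 1/(-191*(-139) + 91138) = -8 + 1/(26549 + 91138) = -8 + 1/117687 = -941495/117687 ≈ -8.0000)
(58*78)*(-74) - Z = (58*78)*(-74) - 1*(-941495/117687) = 4524*(-74) + 941495/117687 = -334776 + 941495/117687 = -39397841617/117687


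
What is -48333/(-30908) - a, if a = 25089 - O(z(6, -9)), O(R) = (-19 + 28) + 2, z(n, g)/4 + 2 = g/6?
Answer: -775062491/30908 ≈ -25076.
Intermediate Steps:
z(n, g) = -8 + 2*g/3 (z(n, g) = -8 + 4*(g/6) = -8 + 2*g/3)
O(R) = 11 (O(R) = 9 + 2 = 11)
a = 25078 (a = 25089 - 1*11 = 25089 - 11 = 25078)
-48333/(-30908) - a = -48333/(-30908) - 1*25078 = -48333*(-1/30908) - 25078 = 48333/30908 - 25078 = -775062491/30908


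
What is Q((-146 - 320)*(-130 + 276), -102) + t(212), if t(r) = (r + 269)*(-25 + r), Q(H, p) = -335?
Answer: 89612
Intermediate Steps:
t(r) = (-25 + r)*(269 + r) (t(r) = (269 + r)*(-25 + r) = (-25 + r)*(269 + r))
Q((-146 - 320)*(-130 + 276), -102) + t(212) = -335 + (-6725 + 212**2 + 244*212) = -335 + (-6725 + 44944 + 51728) = -335 + 89947 = 89612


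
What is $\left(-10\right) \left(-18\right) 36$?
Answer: $6480$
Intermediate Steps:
$\left(-10\right) \left(-18\right) 36 = 180 \cdot 36 = 6480$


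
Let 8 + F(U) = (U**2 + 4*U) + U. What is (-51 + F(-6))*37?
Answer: -1961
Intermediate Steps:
F(U) = -8 + U**2 + 5*U (F(U) = -8 + ((U**2 + 4*U) + U) = -8 + (U**2 + 5*U) = -8 + U**2 + 5*U)
(-51 + F(-6))*37 = (-51 + (-8 + (-6)**2 + 5*(-6)))*37 = (-51 + (-8 + 36 - 30))*37 = (-51 - 2)*37 = -53*37 = -1961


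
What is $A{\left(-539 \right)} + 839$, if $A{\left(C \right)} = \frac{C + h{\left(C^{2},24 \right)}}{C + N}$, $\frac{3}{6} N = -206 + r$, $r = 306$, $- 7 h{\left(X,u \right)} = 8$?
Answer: $\frac{1994728}{2373} \approx 840.59$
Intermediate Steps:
$h{\left(X,u \right)} = - \frac{8}{7}$ ($h{\left(X,u \right)} = \left(- \frac{1}{7}\right) 8 = - \frac{8}{7}$)
$N = 200$ ($N = 2 \left(-206 + 306\right) = 2 \cdot 100 = 200$)
$A{\left(C \right)} = \frac{- \frac{8}{7} + C}{200 + C}$ ($A{\left(C \right)} = \frac{C - \frac{8}{7}}{C + 200} = \frac{- \frac{8}{7} + C}{200 + C}$)
$A{\left(-539 \right)} + 839 = \frac{- \frac{8}{7} - 539}{200 - 539} + 839 = \frac{1}{-339} \left(- \frac{3781}{7}\right) + 839 = \left(- \frac{1}{339}\right) \left(- \frac{3781}{7}\right) + 839 = \frac{3781}{2373} + 839 = \frac{1994728}{2373}$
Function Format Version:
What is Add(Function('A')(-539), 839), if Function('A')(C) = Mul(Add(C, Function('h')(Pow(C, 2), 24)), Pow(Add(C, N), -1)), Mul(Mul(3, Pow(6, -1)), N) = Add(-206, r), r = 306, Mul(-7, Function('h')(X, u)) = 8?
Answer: Rational(1994728, 2373) ≈ 840.59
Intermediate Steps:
Function('h')(X, u) = Rational(-8, 7) (Function('h')(X, u) = Mul(Rational(-1, 7), 8) = Rational(-8, 7))
N = 200 (N = Mul(2, Add(-206, 306)) = Mul(2, 100) = 200)
Function('A')(C) = Mul(Pow(Add(200, C), -1), Add(Rational(-8, 7), C)) (Function('A')(C) = Mul(Add(C, Rational(-8, 7)), Pow(Add(C, 200), -1)) = Mul(Add(Rational(-8, 7), C), Pow(Add(200, C), -1)) = Mul(Pow(Add(200, C), -1), Add(Rational(-8, 7), C)))
Add(Function('A')(-539), 839) = Add(Mul(Pow(Add(200, -539), -1), Add(Rational(-8, 7), -539)), 839) = Add(Mul(Pow(-339, -1), Rational(-3781, 7)), 839) = Add(Mul(Rational(-1, 339), Rational(-3781, 7)), 839) = Add(Rational(3781, 2373), 839) = Rational(1994728, 2373)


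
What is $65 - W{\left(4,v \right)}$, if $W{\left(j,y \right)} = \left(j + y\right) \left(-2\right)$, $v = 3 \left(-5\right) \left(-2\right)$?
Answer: $133$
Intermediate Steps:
$v = 30$ ($v = \left(-15\right) \left(-2\right) = 30$)
$W{\left(j,y \right)} = - 2 j - 2 y$
$65 - W{\left(4,v \right)} = 65 - \left(\left(-2\right) 4 - 60\right) = 65 - \left(-8 - 60\right) = 65 - -68 = 65 + 68 = 133$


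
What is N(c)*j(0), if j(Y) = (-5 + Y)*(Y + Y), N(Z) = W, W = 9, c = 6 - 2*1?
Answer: 0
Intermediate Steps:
c = 4 (c = 6 - 2 = 4)
N(Z) = 9
j(Y) = 2*Y*(-5 + Y) (j(Y) = (-5 + Y)*(2*Y) = 2*Y*(-5 + Y))
N(c)*j(0) = 9*(2*0*(-5 + 0)) = 9*(2*0*(-5)) = 9*0 = 0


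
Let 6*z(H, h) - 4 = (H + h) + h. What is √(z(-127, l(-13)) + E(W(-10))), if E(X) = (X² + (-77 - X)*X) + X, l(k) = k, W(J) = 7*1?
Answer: I*√20046/6 ≈ 23.597*I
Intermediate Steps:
W(J) = 7
z(H, h) = ⅔ + h/3 + H/6 (z(H, h) = ⅔ + ((H + h) + h)/6 = ⅔ + (H + 2*h)/6 = ⅔ + (h/3 + H/6) = ⅔ + h/3 + H/6)
E(X) = X + X² + X*(-77 - X) (E(X) = (X² + X*(-77 - X)) + X = X + X² + X*(-77 - X))
√(z(-127, l(-13)) + E(W(-10))) = √((⅔ + (⅓)*(-13) + (⅙)*(-127)) - 76*7) = √((⅔ - 13/3 - 127/6) - 532) = √(-149/6 - 532) = √(-3341/6) = I*√20046/6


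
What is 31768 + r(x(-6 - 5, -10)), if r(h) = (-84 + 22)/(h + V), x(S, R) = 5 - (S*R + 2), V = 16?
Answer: 2890950/91 ≈ 31769.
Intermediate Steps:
x(S, R) = 3 - R*S (x(S, R) = 5 - (R*S + 2) = 5 - (2 + R*S) = 5 + (-2 - R*S) = 3 - R*S)
r(h) = -62/(16 + h) (r(h) = (-84 + 22)/(h + 16) = -62/(16 + h))
31768 + r(x(-6 - 5, -10)) = 31768 - 62/(16 + (3 - 1*(-10)*(-6 - 5))) = 31768 - 62/(16 + (3 - 1*(-10)*(-11))) = 31768 - 62/(16 + (3 - 110)) = 31768 - 62/(16 - 107) = 31768 - 62/(-91) = 31768 - 62*(-1/91) = 31768 + 62/91 = 2890950/91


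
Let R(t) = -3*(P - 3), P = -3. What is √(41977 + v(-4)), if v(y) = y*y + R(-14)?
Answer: √42011 ≈ 204.97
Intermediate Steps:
R(t) = 18 (R(t) = -3*(-3 - 3) = -3*(-6) = 18)
v(y) = 18 + y² (v(y) = y*y + 18 = y² + 18 = 18 + y²)
√(41977 + v(-4)) = √(41977 + (18 + (-4)²)) = √(41977 + (18 + 16)) = √(41977 + 34) = √42011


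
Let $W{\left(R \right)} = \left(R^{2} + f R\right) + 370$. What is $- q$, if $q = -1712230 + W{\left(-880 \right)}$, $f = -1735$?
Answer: $-589340$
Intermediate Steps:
$W{\left(R \right)} = 370 + R^{2} - 1735 R$ ($W{\left(R \right)} = \left(R^{2} - 1735 R\right) + 370 = 370 + R^{2} - 1735 R$)
$q = 589340$ ($q = -1712230 + \left(370 + \left(-880\right)^{2} - -1526800\right) = -1712230 + \left(370 + 774400 + 1526800\right) = -1712230 + 2301570 = 589340$)
$- q = \left(-1\right) 589340 = -589340$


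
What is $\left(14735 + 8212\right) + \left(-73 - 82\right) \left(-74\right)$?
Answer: $34417$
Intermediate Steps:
$\left(14735 + 8212\right) + \left(-73 - 82\right) \left(-74\right) = 22947 - -11470 = 22947 + 11470 = 34417$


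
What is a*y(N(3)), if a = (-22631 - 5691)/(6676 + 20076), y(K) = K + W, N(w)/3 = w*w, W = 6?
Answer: -42483/1216 ≈ -34.937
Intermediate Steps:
N(w) = 3*w**2 (N(w) = 3*(w*w) = 3*w**2)
y(K) = 6 + K (y(K) = K + 6 = 6 + K)
a = -14161/13376 (a = -28322/26752 = -28322*1/26752 = -14161/13376 ≈ -1.0587)
a*y(N(3)) = -14161*(6 + 3*3**2)/13376 = -14161*(6 + 3*9)/13376 = -14161*(6 + 27)/13376 = -14161/13376*33 = -42483/1216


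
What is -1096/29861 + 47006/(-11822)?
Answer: -708301539/176508371 ≈ -4.0128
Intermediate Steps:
-1096/29861 + 47006/(-11822) = -1096*1/29861 + 47006*(-1/11822) = -1096/29861 - 23503/5911 = -708301539/176508371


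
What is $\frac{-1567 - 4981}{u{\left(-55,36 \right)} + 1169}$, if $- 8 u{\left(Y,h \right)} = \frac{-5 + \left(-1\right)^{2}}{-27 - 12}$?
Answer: $- \frac{510744}{91181} \approx -5.6014$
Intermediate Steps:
$u{\left(Y,h \right)} = - \frac{1}{78}$ ($u{\left(Y,h \right)} = - \frac{\left(-5 + \left(-1\right)^{2}\right) \frac{1}{-27 - 12}}{8} = - \frac{\left(-5 + 1\right) \frac{1}{-39}}{8} = - \frac{\left(-4\right) \left(- \frac{1}{39}\right)}{8} = \left(- \frac{1}{8}\right) \frac{4}{39} = - \frac{1}{78}$)
$\frac{-1567 - 4981}{u{\left(-55,36 \right)} + 1169} = \frac{-1567 - 4981}{- \frac{1}{78} + 1169} = - \frac{6548}{\frac{91181}{78}} = \left(-6548\right) \frac{78}{91181} = - \frac{510744}{91181}$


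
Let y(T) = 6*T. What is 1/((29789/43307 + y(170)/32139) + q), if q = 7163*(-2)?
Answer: -463947891/6646183632529 ≈ -6.9807e-5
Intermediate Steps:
q = -14326
1/((29789/43307 + y(170)/32139) + q) = 1/((29789/43307 + (6*170)/32139) - 14326) = 1/((29789*(1/43307) + 1020*(1/32139)) - 14326) = 1/((29789/43307 + 340/10713) - 14326) = 1/(333853937/463947891 - 14326) = 1/(-6646183632529/463947891) = -463947891/6646183632529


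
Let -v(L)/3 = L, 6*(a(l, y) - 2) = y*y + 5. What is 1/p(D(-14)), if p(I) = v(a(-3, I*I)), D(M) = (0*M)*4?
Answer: -2/17 ≈ -0.11765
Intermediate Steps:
D(M) = 0 (D(M) = 0*4 = 0)
a(l, y) = 17/6 + y²/6 (a(l, y) = 2 + (y*y + 5)/6 = 2 + (y² + 5)/6 = 2 + (5 + y²)/6 = 2 + (⅚ + y²/6) = 17/6 + y²/6)
v(L) = -3*L
p(I) = -17/2 - I⁴/2 (p(I) = -3*(17/6 + (I*I)²/6) = -3*(17/6 + (I²)²/6) = -3*(17/6 + I⁴/6) = -17/2 - I⁴/2)
1/p(D(-14)) = 1/(-17/2 - ½*0⁴) = 1/(-17/2 - ½*0) = 1/(-17/2 + 0) = 1/(-17/2) = -2/17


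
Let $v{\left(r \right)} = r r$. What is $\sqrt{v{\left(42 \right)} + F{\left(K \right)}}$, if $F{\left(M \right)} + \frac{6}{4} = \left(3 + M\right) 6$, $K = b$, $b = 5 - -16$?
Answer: $\frac{\sqrt{7626}}{2} \approx 43.664$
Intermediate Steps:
$v{\left(r \right)} = r^{2}$
$b = 21$ ($b = 5 + 16 = 21$)
$K = 21$
$F{\left(M \right)} = \frac{33}{2} + 6 M$ ($F{\left(M \right)} = - \frac{3}{2} + \left(3 + M\right) 6 = - \frac{3}{2} + \left(18 + 6 M\right) = \frac{33}{2} + 6 M$)
$\sqrt{v{\left(42 \right)} + F{\left(K \right)}} = \sqrt{42^{2} + \left(\frac{33}{2} + 6 \cdot 21\right)} = \sqrt{1764 + \left(\frac{33}{2} + 126\right)} = \sqrt{1764 + \frac{285}{2}} = \sqrt{\frac{3813}{2}} = \frac{\sqrt{7626}}{2}$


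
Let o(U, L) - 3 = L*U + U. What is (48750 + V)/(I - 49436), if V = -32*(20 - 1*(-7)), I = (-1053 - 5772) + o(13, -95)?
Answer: -7981/9580 ≈ -0.83309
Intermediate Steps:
o(U, L) = 3 + U + L*U (o(U, L) = 3 + (L*U + U) = 3 + (U + L*U) = 3 + U + L*U)
I = -8044 (I = (-1053 - 5772) + (3 + 13 - 95*13) = -6825 + (3 + 13 - 1235) = -6825 - 1219 = -8044)
V = -864 (V = -32*(20 + 7) = -32*27 = -864)
(48750 + V)/(I - 49436) = (48750 - 864)/(-8044 - 49436) = 47886/(-57480) = 47886*(-1/57480) = -7981/9580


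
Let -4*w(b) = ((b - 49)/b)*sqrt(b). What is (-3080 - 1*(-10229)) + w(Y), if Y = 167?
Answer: 7149 - 59*sqrt(167)/334 ≈ 7146.7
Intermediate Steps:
w(b) = -(-49 + b)/(4*sqrt(b)) (w(b) = -(b - 49)/b*sqrt(b)/4 = -(-49 + b)/b*sqrt(b)/4 = -(-49 + b)/(4*sqrt(b)))
(-3080 - 1*(-10229)) + w(Y) = (-3080 - 1*(-10229)) + (49 - 1*167)/(4*sqrt(167)) = (-3080 + 10229) + (sqrt(167)/167)*(49 - 167)/4 = 7149 + (1/4)*(sqrt(167)/167)*(-118) = 7149 - 59*sqrt(167)/334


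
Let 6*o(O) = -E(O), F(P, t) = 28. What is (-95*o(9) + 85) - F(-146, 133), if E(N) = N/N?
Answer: 437/6 ≈ 72.833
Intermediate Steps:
E(N) = 1
o(O) = -1/6 (o(O) = (-1*1)/6 = (1/6)*(-1) = -1/6)
(-95*o(9) + 85) - F(-146, 133) = (-95*(-1/6) + 85) - 1*28 = (95/6 + 85) - 28 = 605/6 - 28 = 437/6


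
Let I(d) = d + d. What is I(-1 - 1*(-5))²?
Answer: 64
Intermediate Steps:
I(d) = 2*d
I(-1 - 1*(-5))² = (2*(-1 - 1*(-5)))² = (2*(-1 + 5))² = (2*4)² = 8² = 64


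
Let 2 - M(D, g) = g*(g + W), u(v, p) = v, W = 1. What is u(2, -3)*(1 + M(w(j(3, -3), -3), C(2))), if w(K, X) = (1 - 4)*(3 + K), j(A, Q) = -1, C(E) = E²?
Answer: -34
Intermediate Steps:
w(K, X) = -9 - 3*K (w(K, X) = -3*(3 + K) = -9 - 3*K)
M(D, g) = 2 - g*(1 + g) (M(D, g) = 2 - g*(g + 1) = 2 - g*(1 + g))
u(2, -3)*(1 + M(w(j(3, -3), -3), C(2))) = 2*(1 + (2 - 1*2² - (2²)²)) = 2*(1 + (2 - 1*4 - 1*4²)) = 2*(1 + (2 - 4 - 1*16)) = 2*(1 + (2 - 4 - 16)) = 2*(1 - 18) = 2*(-17) = -34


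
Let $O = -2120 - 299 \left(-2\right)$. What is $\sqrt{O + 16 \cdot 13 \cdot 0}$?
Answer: $i \sqrt{1522} \approx 39.013 i$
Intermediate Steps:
$O = -1522$ ($O = -2120 - -598 = -2120 + 598 = -1522$)
$\sqrt{O + 16 \cdot 13 \cdot 0} = \sqrt{-1522 + 16 \cdot 13 \cdot 0} = \sqrt{-1522 + 208 \cdot 0} = \sqrt{-1522 + 0} = \sqrt{-1522} = i \sqrt{1522}$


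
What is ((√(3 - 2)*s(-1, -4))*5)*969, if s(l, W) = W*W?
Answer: 77520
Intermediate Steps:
s(l, W) = W²
((√(3 - 2)*s(-1, -4))*5)*969 = ((√(3 - 2)*(-4)²)*5)*969 = ((√1*16)*5)*969 = ((1*16)*5)*969 = (16*5)*969 = 80*969 = 77520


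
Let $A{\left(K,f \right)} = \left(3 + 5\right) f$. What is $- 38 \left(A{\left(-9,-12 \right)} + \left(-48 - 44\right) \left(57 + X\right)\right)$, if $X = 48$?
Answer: $370728$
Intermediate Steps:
$A{\left(K,f \right)} = 8 f$
$- 38 \left(A{\left(-9,-12 \right)} + \left(-48 - 44\right) \left(57 + X\right)\right) = - 38 \left(8 \left(-12\right) + \left(-48 - 44\right) \left(57 + 48\right)\right) = - 38 \left(-96 - 9660\right) = \left(-38\right) \left(-9756\right) = 370728$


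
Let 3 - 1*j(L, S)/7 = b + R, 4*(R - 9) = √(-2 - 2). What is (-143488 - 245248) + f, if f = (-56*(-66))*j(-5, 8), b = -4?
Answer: -440480 - 12936*I ≈ -4.4048e+5 - 12936.0*I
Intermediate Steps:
R = 9 + I/2 (R = 9 + √(-2 - 2)/4 = 9 + √(-4)/4 = 9 + (2*I)/4 = 9 + I/2 ≈ 9.0 + 0.5*I)
j(L, S) = -14 - 7*I/2 (j(L, S) = 21 - 7*(-4 + (9 + I/2)) = 21 - 7*(5 + I/2) = 21 + (-35 - 7*I/2) = -14 - 7*I/2)
f = -51744 - 12936*I (f = (-56*(-66))*(-14 - 7*I/2) = 3696*(-14 - 7*I/2) = -51744 - 12936*I ≈ -51744.0 - 12936.0*I)
(-143488 - 245248) + f = (-143488 - 245248) + (-51744 - 12936*I) = -388736 + (-51744 - 12936*I) = -440480 - 12936*I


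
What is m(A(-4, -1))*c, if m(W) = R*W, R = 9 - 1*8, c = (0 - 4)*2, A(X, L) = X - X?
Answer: 0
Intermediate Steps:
A(X, L) = 0
c = -8 (c = -4*2 = -8)
R = 1 (R = 9 - 8 = 1)
m(W) = W (m(W) = 1*W = W)
m(A(-4, -1))*c = 0*(-8) = 0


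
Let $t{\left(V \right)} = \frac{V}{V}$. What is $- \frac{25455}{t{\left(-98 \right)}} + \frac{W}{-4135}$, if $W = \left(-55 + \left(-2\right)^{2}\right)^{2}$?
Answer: $- \frac{105259026}{4135} \approx -25456.0$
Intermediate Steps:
$t{\left(V \right)} = 1$
$W = 2601$ ($W = \left(-55 + 4\right)^{2} = \left(-51\right)^{2} = 2601$)
$- \frac{25455}{t{\left(-98 \right)}} + \frac{W}{-4135} = - \frac{25455}{1} + \frac{2601}{-4135} = \left(-25455\right) 1 + 2601 \left(- \frac{1}{4135}\right) = -25455 - \frac{2601}{4135} = - \frac{105259026}{4135}$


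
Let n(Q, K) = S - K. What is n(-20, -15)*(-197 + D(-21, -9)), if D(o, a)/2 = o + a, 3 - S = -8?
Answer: -6682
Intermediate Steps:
S = 11 (S = 3 - 1*(-8) = 3 + 8 = 11)
n(Q, K) = 11 - K
D(o, a) = 2*a + 2*o (D(o, a) = 2*(o + a) = 2*(a + o) = 2*a + 2*o)
n(-20, -15)*(-197 + D(-21, -9)) = (11 - 1*(-15))*(-197 + (2*(-9) + 2*(-21))) = (11 + 15)*(-197 + (-18 - 42)) = 26*(-197 - 60) = 26*(-257) = -6682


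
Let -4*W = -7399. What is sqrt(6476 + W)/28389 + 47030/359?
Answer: 47030/359 + sqrt(33303)/56778 ≈ 131.01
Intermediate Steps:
W = 7399/4 (W = -1/4*(-7399) = 7399/4 ≈ 1849.8)
sqrt(6476 + W)/28389 + 47030/359 = sqrt(6476 + 7399/4)/28389 + 47030/359 = sqrt(33303/4)*(1/28389) + 47030*(1/359) = (sqrt(33303)/2)*(1/28389) + 47030/359 = sqrt(33303)/56778 + 47030/359 = 47030/359 + sqrt(33303)/56778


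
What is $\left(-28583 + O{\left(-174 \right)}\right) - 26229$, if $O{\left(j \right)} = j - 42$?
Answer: $-55028$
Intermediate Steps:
$O{\left(j \right)} = -42 + j$ ($O{\left(j \right)} = j - 42 = -42 + j$)
$\left(-28583 + O{\left(-174 \right)}\right) - 26229 = \left(-28583 - 216\right) - 26229 = -28799 - 26229 = -55028$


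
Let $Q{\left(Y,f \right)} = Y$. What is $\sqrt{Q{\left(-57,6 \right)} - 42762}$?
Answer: $i \sqrt{42819} \approx 206.93 i$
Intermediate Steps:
$\sqrt{Q{\left(-57,6 \right)} - 42762} = \sqrt{-57 - 42762} = \sqrt{-42819} = i \sqrt{42819}$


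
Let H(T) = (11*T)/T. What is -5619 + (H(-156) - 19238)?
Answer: -24846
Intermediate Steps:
H(T) = 11
-5619 + (H(-156) - 19238) = -5619 + (11 - 19238) = -5619 - 19227 = -24846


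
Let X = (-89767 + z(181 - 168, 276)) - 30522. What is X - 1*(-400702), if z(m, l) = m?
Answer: 280426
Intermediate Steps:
X = -120276 (X = (-89767 + (181 - 168)) - 30522 = (-89767 + 13) - 30522 = -89754 - 30522 = -120276)
X - 1*(-400702) = -120276 - 1*(-400702) = -120276 + 400702 = 280426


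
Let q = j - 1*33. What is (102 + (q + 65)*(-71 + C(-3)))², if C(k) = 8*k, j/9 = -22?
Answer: 251920384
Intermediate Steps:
j = -198 (j = 9*(-22) = -198)
q = -231 (q = -198 - 1*33 = -198 - 33 = -231)
(102 + (q + 65)*(-71 + C(-3)))² = (102 + (-231 + 65)*(-71 + 8*(-3)))² = (102 - 166*(-71 - 24))² = (102 - 166*(-95))² = (102 + 15770)² = 15872² = 251920384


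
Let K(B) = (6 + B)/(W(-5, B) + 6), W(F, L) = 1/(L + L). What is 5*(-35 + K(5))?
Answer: -10125/61 ≈ -165.98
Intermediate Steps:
W(F, L) = 1/(2*L)
K(B) = (6 + B)/(6 + 1/(2*B)) (K(B) = (6 + B)/(1/(2*B) + 6) = (6 + B)/(6 + 1/(2*B)))
5*(-35 + K(5)) = 5*(-35 + 2*5*(6 + 5)/(1 + 12*5)) = 5*(-35 + 2*5*11/(1 + 60)) = 5*(-35 + 2*5*11/61) = 5*(-35 + 2*5*(1/61)*11) = 5*(-35 + 110/61) = 5*(-2025/61) = -10125/61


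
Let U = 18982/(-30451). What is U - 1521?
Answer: -46334953/30451 ≈ -1521.6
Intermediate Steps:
U = -18982/30451 (U = 18982*(-1/30451) = -18982/30451 ≈ -0.62336)
U - 1521 = -18982/30451 - 1521 = -46334953/30451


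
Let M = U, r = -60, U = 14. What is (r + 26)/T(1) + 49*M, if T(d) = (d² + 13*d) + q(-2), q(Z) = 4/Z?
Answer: 4099/6 ≈ 683.17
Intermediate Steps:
T(d) = -2 + d² + 13*d (T(d) = (d² + 13*d) + 4/(-2) = (d² + 13*d) + 4*(-½) = (d² + 13*d) - 2 = -2 + d² + 13*d)
M = 14
(r + 26)/T(1) + 49*M = (-60 + 26)/(-2 + 1² + 13*1) + 49*14 = -34/(-2 + 1 + 13) + 686 = -34/12 + 686 = -34*1/12 + 686 = -17/6 + 686 = 4099/6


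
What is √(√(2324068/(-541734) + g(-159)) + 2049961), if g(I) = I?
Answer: √(150403448574114129 + 270867*I*√11980416802029)/270867 ≈ 1431.8 + 0.0044625*I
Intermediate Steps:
√(√(2324068/(-541734) + g(-159)) + 2049961) = √(√(2324068/(-541734) - 159) + 2049961) = √(√(2324068*(-1/541734) - 159) + 2049961) = √(√(-1162034/270867 - 159) + 2049961) = √(√(-44229887/270867) + 2049961) = √(I*√11980416802029/270867 + 2049961) = √(2049961 + I*√11980416802029/270867)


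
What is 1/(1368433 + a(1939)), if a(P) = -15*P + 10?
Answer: 1/1339358 ≈ 7.4663e-7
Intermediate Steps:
a(P) = 10 - 15*P
1/(1368433 + a(1939)) = 1/(1368433 + (10 - 15*1939)) = 1/(1368433 + (10 - 29085)) = 1/(1368433 - 29075) = 1/1339358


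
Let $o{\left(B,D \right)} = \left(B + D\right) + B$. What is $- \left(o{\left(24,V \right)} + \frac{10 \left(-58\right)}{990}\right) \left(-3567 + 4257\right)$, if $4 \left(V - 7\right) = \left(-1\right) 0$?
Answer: $- \frac{1239010}{33} \approx -37546.0$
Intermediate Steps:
$V = 7$ ($V = 7 + \frac{\left(-1\right) 0}{4} = 7 + \frac{1}{4} \cdot 0 = 7 + 0 = 7$)
$o{\left(B,D \right)} = D + 2 B$
$- \left(o{\left(24,V \right)} + \frac{10 \left(-58\right)}{990}\right) \left(-3567 + 4257\right) = - \left(\left(7 + 2 \cdot 24\right) + \frac{10 \left(-58\right)}{990}\right) \left(-3567 + 4257\right) = - \left(\left(7 + 48\right) - \frac{58}{99}\right) 690 = - \left(55 - \frac{58}{99}\right) 690 = - \frac{5387 \cdot 690}{99} = \left(-1\right) \frac{1239010}{33} = - \frac{1239010}{33}$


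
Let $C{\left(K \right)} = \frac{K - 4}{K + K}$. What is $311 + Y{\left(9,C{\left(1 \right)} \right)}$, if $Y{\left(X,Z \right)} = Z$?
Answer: $\frac{619}{2} \approx 309.5$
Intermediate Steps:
$C{\left(K \right)} = \frac{-4 + K}{2 K}$
$311 + Y{\left(9,C{\left(1 \right)} \right)} = 311 + \frac{-4 + 1}{2 \cdot 1} = 311 + \frac{1}{2} \cdot 1 \left(-3\right) = 311 - \frac{3}{2} = \frac{619}{2}$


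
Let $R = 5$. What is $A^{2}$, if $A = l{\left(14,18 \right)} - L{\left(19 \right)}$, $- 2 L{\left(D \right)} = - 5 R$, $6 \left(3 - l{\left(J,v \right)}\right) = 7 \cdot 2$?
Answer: $\frac{5041}{36} \approx 140.03$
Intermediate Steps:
$l{\left(J,v \right)} = \frac{2}{3}$ ($l{\left(J,v \right)} = 3 - \frac{7 \cdot 2}{6} = 3 - \frac{7}{3} = \frac{2}{3}$)
$L{\left(D \right)} = \frac{25}{2}$ ($L{\left(D \right)} = - \frac{\left(-5\right) 5}{2} = \left(- \frac{1}{2}\right) \left(-25\right) = \frac{25}{2}$)
$A = - \frac{71}{6}$ ($A = \frac{2}{3} - \frac{25}{2} = - \frac{71}{6} \approx -11.833$)
$A^{2} = \left(- \frac{71}{6}\right)^{2} = \frac{5041}{36}$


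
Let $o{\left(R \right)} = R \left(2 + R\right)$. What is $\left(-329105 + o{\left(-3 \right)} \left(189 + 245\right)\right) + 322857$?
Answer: $-4946$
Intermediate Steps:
$\left(-329105 + o{\left(-3 \right)} \left(189 + 245\right)\right) + 322857 = \left(-329105 + - 3 \left(2 - 3\right) \left(189 + 245\right)\right) + 322857 = \left(-329105 + \left(-3\right) \left(-1\right) 434\right) + 322857 = \left(-329105 + 3 \cdot 434\right) + 322857 = \left(-329105 + 1302\right) + 322857 = -327803 + 322857 = -4946$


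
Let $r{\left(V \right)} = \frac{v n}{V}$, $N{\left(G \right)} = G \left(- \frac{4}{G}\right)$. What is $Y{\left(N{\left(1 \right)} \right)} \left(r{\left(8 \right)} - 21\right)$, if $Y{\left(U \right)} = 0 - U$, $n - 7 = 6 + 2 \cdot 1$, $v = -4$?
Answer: $-114$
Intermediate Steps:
$n = 15$ ($n = 7 + \left(6 + 2 \cdot 1\right) = 7 + \left(6 + 2\right) = 7 + 8 = 15$)
$N{\left(G \right)} = -4$
$r{\left(V \right)} = - \frac{60}{V}$ ($r{\left(V \right)} = \frac{\left(-4\right) 15}{V} = - \frac{60}{V}$)
$Y{\left(U \right)} = - U$
$Y{\left(N{\left(1 \right)} \right)} \left(r{\left(8 \right)} - 21\right) = \left(-1\right) \left(-4\right) \left(- \frac{60}{8} - 21\right) = 4 \left(\left(-60\right) \frac{1}{8} - 21\right) = 4 \left(- \frac{15}{2} - 21\right) = 4 \left(- \frac{57}{2}\right) = -114$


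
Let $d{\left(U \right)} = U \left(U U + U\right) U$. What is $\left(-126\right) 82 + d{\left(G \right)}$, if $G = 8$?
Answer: $-5724$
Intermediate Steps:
$d{\left(U \right)} = U^{2} \left(U + U^{2}\right)$ ($d{\left(U \right)} = U \left(U^{2} + U\right) U = U \left(U + U^{2}\right) U = U U \left(U + U^{2}\right) = U^{2} \left(U + U^{2}\right)$)
$\left(-126\right) 82 + d{\left(G \right)} = \left(-126\right) 82 + 8^{3} \left(1 + 8\right) = -10332 + 512 \cdot 9 = -10332 + 4608 = -5724$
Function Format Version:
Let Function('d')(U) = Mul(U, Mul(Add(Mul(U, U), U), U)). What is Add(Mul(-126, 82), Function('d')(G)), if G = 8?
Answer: -5724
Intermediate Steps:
Function('d')(U) = Mul(Pow(U, 2), Add(U, Pow(U, 2))) (Function('d')(U) = Mul(U, Mul(Add(Pow(U, 2), U), U)) = Mul(U, Mul(Add(U, Pow(U, 2)), U)) = Mul(U, Mul(U, Add(U, Pow(U, 2)))) = Mul(Pow(U, 2), Add(U, Pow(U, 2))))
Add(Mul(-126, 82), Function('d')(G)) = Add(Mul(-126, 82), Mul(Pow(8, 3), Add(1, 8))) = Add(-10332, Mul(512, 9)) = Add(-10332, 4608) = -5724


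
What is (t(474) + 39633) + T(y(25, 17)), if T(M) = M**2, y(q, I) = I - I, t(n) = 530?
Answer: 40163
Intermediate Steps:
y(q, I) = 0
(t(474) + 39633) + T(y(25, 17)) = (530 + 39633) + 0**2 = 40163 + 0 = 40163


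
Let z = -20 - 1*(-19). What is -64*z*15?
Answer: 960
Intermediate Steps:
z = -1 (z = -20 + 19 = -1)
-64*z*15 = -64*(-1)*15 = 64*15 = 960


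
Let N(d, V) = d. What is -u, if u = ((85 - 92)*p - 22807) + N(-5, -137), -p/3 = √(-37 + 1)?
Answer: 22812 - 126*I ≈ 22812.0 - 126.0*I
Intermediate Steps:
p = -18*I (p = -3*√(-37 + 1) = -18*I ≈ -18.0*I)
u = -22812 + 126*I (u = ((85 - 92)*(-18*I) - 22807) - 5 = (-(-126)*I - 22807) - 5 = (126*I - 22807) - 5 = (-22807 + 126*I) - 5 = -22812 + 126*I ≈ -22812.0 + 126.0*I)
-u = -(-22812 + 126*I) = 22812 - 126*I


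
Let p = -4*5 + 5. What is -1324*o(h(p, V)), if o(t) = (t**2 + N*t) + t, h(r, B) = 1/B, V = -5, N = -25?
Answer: -160204/25 ≈ -6408.2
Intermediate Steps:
p = -15 (p = -20 + 5 = -15)
h(r, B) = 1/B
o(t) = t**2 - 24*t (o(t) = (t**2 - 25*t) + t = t**2 - 24*t)
-1324*o(h(p, V)) = -1324*(-24 + 1/(-5))/(-5) = -(-1324)*(-24 - 1/5)/5 = -(-1324)*(-121)/(5*5) = -1324*121/25 = -160204/25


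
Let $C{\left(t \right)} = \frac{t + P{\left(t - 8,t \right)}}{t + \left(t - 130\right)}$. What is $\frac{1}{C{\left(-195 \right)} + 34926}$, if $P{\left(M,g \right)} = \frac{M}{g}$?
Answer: $\frac{50700}{1770767111} \approx 2.8632 \cdot 10^{-5}$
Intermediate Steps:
$C{\left(t \right)} = \frac{t + \frac{-8 + t}{t}}{-130 + 2 t}$ ($C{\left(t \right)} = \frac{t + \frac{t - 8}{t}}{t + \left(t - 130\right)} = \frac{t + \frac{t - 8}{t}}{t + \left(-130 + t\right)} = \frac{t + \frac{-8 + t}{t}}{-130 + 2 t}$)
$\frac{1}{C{\left(-195 \right)} + 34926} = \frac{1}{\frac{-8 - 195 + \left(-195\right)^{2}}{2 \left(-195\right) \left(-65 - 195\right)} + 34926} = \frac{1}{\frac{1}{2} \left(- \frac{1}{195}\right) \frac{1}{-260} \left(-8 - 195 + 38025\right) + 34926} = \frac{1}{\frac{1}{2} \left(- \frac{1}{195}\right) \left(- \frac{1}{260}\right) 37822 + 34926} = \frac{1}{\frac{18911}{50700} + 34926} = \frac{1}{\frac{1770767111}{50700}} = \frac{50700}{1770767111}$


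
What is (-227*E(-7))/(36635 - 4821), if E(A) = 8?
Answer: -908/15907 ≈ -0.057082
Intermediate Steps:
(-227*E(-7))/(36635 - 4821) = (-227*8)/(36635 - 4821) = -1816/31814 = -1816*1/31814 = -908/15907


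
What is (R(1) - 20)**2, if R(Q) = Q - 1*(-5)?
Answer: 196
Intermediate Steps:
R(Q) = 5 + Q (R(Q) = Q + 5 = 5 + Q)
(R(1) - 20)**2 = ((5 + 1) - 20)**2 = (6 - 20)**2 = (-14)**2 = 196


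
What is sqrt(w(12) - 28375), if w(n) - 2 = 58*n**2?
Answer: I*sqrt(20021) ≈ 141.5*I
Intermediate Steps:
w(n) = 2 + 58*n**2
sqrt(w(12) - 28375) = sqrt((2 + 58*12**2) - 28375) = sqrt((2 + 58*144) - 28375) = sqrt((2 + 8352) - 28375) = sqrt(8354 - 28375) = sqrt(-20021) = I*sqrt(20021)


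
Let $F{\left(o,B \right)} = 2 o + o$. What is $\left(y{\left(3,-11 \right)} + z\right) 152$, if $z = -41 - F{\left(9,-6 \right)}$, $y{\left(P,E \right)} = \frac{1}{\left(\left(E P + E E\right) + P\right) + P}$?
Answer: $- \frac{485716}{47} \approx -10334.0$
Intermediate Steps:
$y{\left(P,E \right)} = \frac{1}{E^{2} + 2 P + E P}$ ($y{\left(P,E \right)} = \frac{1}{\left(\left(E P + E^{2}\right) + P\right) + P} = \frac{1}{\left(\left(E^{2} + E P\right) + P\right) + P} = \frac{1}{\left(P + E^{2} + E P\right) + P} = \frac{1}{E^{2} + 2 P + E P}$)
$F{\left(o,B \right)} = 3 o$
$z = -68$ ($z = -41 - 3 \cdot 9 = -41 - 27 = -68$)
$\left(y{\left(3,-11 \right)} + z\right) 152 = \left(\frac{1}{\left(-11\right)^{2} + 2 \cdot 3 - 33} - 68\right) 152 = \left(\frac{1}{121 + 6 - 33} - 68\right) 152 = \left(\frac{1}{94} - 68\right) 152 = \left(- \frac{6391}{94}\right) 152 = - \frac{485716}{47}$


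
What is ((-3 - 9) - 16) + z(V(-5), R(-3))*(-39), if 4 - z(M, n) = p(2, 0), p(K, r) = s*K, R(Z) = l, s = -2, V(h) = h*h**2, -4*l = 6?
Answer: -340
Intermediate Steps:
l = -3/2 (l = -1/4*6 = -3/2 ≈ -1.5000)
V(h) = h**3
R(Z) = -3/2
p(K, r) = -2*K
z(M, n) = 8 (z(M, n) = 4 - (-2)*2 = 4 - 1*(-4) = 4 + 4 = 8)
((-3 - 9) - 16) + z(V(-5), R(-3))*(-39) = ((-3 - 9) - 16) + 8*(-39) = (-12 - 16) - 312 = -28 - 312 = -340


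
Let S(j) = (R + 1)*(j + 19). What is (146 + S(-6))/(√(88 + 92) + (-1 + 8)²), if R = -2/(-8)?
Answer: 31801/8884 - 1947*√5/4442 ≈ 2.5995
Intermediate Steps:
R = ¼ (R = -2*(-⅛) = ¼ ≈ 0.25000)
S(j) = 95/4 + 5*j/4 (S(j) = (¼ + 1)*(j + 19) = 5*(19 + j)/4 = 95/4 + 5*j/4)
(146 + S(-6))/(√(88 + 92) + (-1 + 8)²) = (146 + (95/4 + (5/4)*(-6)))/(√(88 + 92) + (-1 + 8)²) = (146 + (95/4 - 15/2))/(√180 + 7²) = (146 + 65/4)/(6*√5 + 49) = 649/(4*(49 + 6*√5))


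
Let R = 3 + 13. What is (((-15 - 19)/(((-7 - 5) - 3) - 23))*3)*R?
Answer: 816/19 ≈ 42.947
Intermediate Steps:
R = 16
(((-15 - 19)/(((-7 - 5) - 3) - 23))*3)*R = (((-15 - 19)/(((-7 - 5) - 3) - 23))*3)*16 = (-34/((-12 - 3) - 23)*3)*16 = (-34/(-15 - 23)*3)*16 = (-34/(-38)*3)*16 = (-34*(-1/38)*3)*16 = ((17/19)*3)*16 = (51/19)*16 = 816/19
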